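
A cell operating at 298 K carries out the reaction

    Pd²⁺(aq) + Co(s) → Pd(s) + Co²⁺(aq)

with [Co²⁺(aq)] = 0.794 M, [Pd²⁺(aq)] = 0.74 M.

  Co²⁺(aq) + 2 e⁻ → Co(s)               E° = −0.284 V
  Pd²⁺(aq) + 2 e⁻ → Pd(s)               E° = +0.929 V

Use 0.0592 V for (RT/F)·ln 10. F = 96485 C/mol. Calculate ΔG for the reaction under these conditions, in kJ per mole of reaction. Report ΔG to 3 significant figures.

−234 kJ/mol

With Pd²⁺/Pd reduced at the cathode, E°cell = +0.929 − (−0.284) = +1.213 V and n = 2.
Q = [Co²⁺(aq)] / [Pd²⁺(aq)] = 1.07, so log Q = 0.031 and E = +1.213 − (0.0592/2)(0.031) = +1.2121 V.
Finally ΔG = −nFE = −(2)(96485 C/mol)(+1.2121 V) = −234 kJ/mol.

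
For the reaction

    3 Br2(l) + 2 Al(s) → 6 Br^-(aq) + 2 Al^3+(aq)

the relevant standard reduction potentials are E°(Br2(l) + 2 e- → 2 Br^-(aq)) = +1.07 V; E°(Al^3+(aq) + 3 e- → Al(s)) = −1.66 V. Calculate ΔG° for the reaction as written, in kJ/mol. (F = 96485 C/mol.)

In the reaction as written Br2(l) is reduced, so the Br₂/Br⁻ couple is the cathode and Al³⁺/Al is the anode.
E°cell = +1.07 − (−1.66) = +2.73 V; balancing electrons gives n = 6.
ΔG° = −nFE°cell = −(6)(96485)(+2.73) J/mol = −1580 kJ/mol.

−1580 kJ/mol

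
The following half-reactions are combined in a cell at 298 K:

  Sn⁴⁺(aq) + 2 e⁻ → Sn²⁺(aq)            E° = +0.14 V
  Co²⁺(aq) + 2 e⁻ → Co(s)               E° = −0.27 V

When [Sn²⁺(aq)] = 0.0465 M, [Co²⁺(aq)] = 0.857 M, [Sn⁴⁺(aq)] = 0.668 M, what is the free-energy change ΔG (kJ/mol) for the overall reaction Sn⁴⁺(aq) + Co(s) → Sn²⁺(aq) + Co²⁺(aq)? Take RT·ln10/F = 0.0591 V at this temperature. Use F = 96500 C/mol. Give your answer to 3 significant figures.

−86.1 kJ/mol

The standard cell potential is +0.14 − (−0.27) = +0.41 V, with n = 2 electrons in the balanced equation.
Here Q = ([Sn²⁺(aq)]·[Co²⁺(aq)]) / [Sn⁴⁺(aq)] = 0.0597 (log Q = −1.224), giving E = +0.41 − (0.0591/2)·(−1.224) = +0.4462 V.
ΔG = −nFE = −(2)(96500)(+0.4462) J/mol = −86.1 kJ/mol.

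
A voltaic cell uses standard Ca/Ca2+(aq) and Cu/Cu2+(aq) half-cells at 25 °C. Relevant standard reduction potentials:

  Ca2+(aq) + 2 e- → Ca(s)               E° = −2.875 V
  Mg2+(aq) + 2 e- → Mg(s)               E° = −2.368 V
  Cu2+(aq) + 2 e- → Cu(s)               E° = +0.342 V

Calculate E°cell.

+3.217 V

Of the two couples in this cell, the one with the more positive reduction potential is reduced at the cathode: here that is Cu²⁺/Cu (+0.342 V); Ca²⁺/Ca (−2.875 V) is the anode.
E°cell = E°(cathode) − E°(anode) = +0.342 − (−2.875) = +3.217 V.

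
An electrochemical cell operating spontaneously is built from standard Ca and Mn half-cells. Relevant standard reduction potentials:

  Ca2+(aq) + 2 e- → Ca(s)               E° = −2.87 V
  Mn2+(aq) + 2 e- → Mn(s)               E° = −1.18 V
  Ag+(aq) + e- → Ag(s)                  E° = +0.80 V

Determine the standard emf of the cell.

+1.69 V

Of the two couples in this cell, the one with the more positive reduction potential is reduced at the cathode: here that is Mn²⁺/Mn (−1.18 V); Ca²⁺/Ca (−2.87 V) is the anode.
E°cell = E°(cathode) − E°(anode) = −1.18 − (−2.87) = +1.69 V.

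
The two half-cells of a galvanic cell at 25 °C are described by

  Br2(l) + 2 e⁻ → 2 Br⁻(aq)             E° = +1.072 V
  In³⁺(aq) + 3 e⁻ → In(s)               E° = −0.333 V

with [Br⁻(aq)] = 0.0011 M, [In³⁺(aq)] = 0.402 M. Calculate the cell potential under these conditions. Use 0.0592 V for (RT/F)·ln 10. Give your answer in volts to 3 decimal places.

+1.588 V

The Br₂/Br⁻ couple has the more positive E°, so it is the cathode; In³⁺/In is the anode.
E°cell = +1.072 − (−0.333) = +1.405 V, with n = 6 electrons transferred.
The balanced reaction is 3 Br2(l) + 2 In(s) → 6 Br⁻(aq) + 2 In³⁺(aq), so Q = [Br⁻(aq)]^6·[In³⁺(aq)]^2 = 2.86×10^−19 and log Q = −18.543.
By the Nernst equation, E = +1.405 − (0.0592/6)·(−18.543) = +1.588 V.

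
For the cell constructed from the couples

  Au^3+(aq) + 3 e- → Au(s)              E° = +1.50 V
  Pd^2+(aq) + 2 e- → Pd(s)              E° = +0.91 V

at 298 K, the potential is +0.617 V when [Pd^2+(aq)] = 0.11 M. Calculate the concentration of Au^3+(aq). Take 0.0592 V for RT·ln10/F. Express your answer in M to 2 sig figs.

The Au³⁺/Au couple has the larger reduction potential, so it is the cathode: E°cell = +1.50 − (+0.91) = +0.59 V and n = 6.
Since E = E° − (0.0592/n)·log Q, log Q = n(E° − E)/0.0592 = −2.736.
For 2 Au^3+(aq) + 3 Pd(s) → 2 Au(s) + 3 Pd^2+(aq), the reaction quotient is Q = [Pd^2+(aq)]^3 / [Au^3+(aq)]^2.
Substituting the known concentrations and solving, log [Au^3+(aq)] = −0.070 and [Au^3+(aq)] = 0.85 M.

0.85 M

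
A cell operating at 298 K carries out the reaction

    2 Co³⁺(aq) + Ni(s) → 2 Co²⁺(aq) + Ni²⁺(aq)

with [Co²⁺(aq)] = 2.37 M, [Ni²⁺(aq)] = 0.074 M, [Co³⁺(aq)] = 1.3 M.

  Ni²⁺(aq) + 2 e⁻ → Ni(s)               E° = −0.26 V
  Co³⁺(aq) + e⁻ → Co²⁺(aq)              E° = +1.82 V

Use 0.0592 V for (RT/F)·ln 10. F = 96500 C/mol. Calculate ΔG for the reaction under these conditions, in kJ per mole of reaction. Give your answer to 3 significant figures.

E°cell = +1.82 − (−0.26) = +2.08 V; the balanced reaction transfers n = 2 electrons.
Q = ([Co²⁺(aq)]^2·[Ni²⁺(aq)]) / [Co³⁺(aq)]^2 = 0.246, so log Q = −0.609 and E = +2.08 − (0.0592/2)(−0.609) = +2.0980 V.
Then ΔG = −nFE = −2 × 96500 × +2.0980 J/mol = −405 kJ/mol.

−405 kJ/mol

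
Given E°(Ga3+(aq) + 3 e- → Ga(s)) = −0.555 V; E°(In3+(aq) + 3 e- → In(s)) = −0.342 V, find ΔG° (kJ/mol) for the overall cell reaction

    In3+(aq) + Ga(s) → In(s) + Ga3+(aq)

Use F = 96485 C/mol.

In the reaction as written In3+(aq) is reduced, so the In³⁺/In couple is the cathode and Ga³⁺/Ga is the anode.
E°cell = −0.342 − (−0.555) = +0.213 V; balancing electrons gives n = 3.
ΔG° = −nFE°cell = −(3)(96485)(+0.213) J/mol = −61.7 kJ/mol.

−61.7 kJ/mol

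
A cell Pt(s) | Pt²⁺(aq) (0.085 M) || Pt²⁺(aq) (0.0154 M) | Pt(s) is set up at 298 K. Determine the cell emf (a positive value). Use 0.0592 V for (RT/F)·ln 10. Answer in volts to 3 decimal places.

For a concentration cell E°cell = 0, since both electrodes use the same couple.
The compartment with the higher Pt²⁺(aq) concentration (0.085 M) acts as the cathode; ions are reduced there and produced at the dilute (0.0154 M) anode.
With n = 2, Ecell = −(0.0592/2)·log([dilute]/[conc]) = −(0.0592/2)·log(0.0154/0.085) = +0.022 V.

0.022 V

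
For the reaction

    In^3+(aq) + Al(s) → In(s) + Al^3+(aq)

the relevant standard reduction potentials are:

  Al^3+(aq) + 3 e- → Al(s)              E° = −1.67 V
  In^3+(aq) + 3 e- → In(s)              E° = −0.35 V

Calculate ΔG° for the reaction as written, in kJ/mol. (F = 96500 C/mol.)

In the reaction as written In^3+(aq) is reduced, so the In³⁺/In couple is the cathode and Al³⁺/Al is the anode.
E°cell = −0.35 − (−1.67) = +1.32 V; balancing electrons gives n = 3.
ΔG° = −nFE°cell = −(3)(96500)(+1.32) J/mol = −382 kJ/mol.

−382 kJ/mol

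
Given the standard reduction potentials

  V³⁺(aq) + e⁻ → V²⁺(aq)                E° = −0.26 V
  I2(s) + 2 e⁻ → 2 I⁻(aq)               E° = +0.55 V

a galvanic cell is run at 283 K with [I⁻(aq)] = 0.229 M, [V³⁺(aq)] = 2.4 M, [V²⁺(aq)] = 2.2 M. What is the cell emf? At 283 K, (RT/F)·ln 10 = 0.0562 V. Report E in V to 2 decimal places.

The I₂/I⁻ couple has the more positive E°, so it is the cathode; V³⁺/V²⁺ is the anode.
E°cell = E°cat − E°an = +0.55 − (−0.26) = +0.81 V; n = 2.
Balancing gives I2(s) + 2 V²⁺(aq) → 2 I⁻(aq) + 2 V³⁺(aq); hence Q = ([I⁻(aq)]^2·[V³⁺(aq)]^2) / [V²⁺(aq)]^2 = 0.0624 (log Q = −1.205).
By the Nernst equation, E = +0.81 − (0.0562/2)·(−1.205) = +0.84 V.

+0.84 V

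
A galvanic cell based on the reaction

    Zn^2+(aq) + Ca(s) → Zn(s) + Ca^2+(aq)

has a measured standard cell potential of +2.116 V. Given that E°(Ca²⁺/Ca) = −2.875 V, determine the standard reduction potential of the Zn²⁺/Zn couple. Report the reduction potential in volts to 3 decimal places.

−0.759 V

In the reaction as written the Zn²⁺/Zn couple is reduced (cathode) and Ca²⁺/Ca is oxidized (anode), so E°cell = E°(Zn²⁺/Zn) − E°(Ca²⁺/Ca).
E°(Zn²⁺/Zn) = E°cell + E°(anode) = +2.116 + (−2.875) = −0.759 V.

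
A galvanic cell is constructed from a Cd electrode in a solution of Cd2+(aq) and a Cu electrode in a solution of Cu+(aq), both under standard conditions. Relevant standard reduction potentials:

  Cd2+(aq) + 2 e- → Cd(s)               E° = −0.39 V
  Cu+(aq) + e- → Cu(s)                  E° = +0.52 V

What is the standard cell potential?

+0.91 V

The Cu⁺/Cu couple has the higher E°, so Cu ion is reduced (cathode) and Cd is oxidized (anode).
E°cell = E°(cathode) − E°(anode) = +0.52 − (−0.39) = +0.91 V.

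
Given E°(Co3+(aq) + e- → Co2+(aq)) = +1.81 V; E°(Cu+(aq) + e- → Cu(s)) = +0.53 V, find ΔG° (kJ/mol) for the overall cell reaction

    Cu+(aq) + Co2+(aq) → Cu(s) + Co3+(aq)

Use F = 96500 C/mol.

+124 kJ/mol

In the reaction as written Cu+(aq) is reduced, so the Cu⁺/Cu couple is the cathode and Co³⁺/Co²⁺ is the anode.
E°cell = +0.53 − (+1.81) = −1.28 V; balancing electrons gives n = 1.
ΔG° = −nFE°cell = −(1)(96500)(−1.28) J/mol = +124 kJ/mol.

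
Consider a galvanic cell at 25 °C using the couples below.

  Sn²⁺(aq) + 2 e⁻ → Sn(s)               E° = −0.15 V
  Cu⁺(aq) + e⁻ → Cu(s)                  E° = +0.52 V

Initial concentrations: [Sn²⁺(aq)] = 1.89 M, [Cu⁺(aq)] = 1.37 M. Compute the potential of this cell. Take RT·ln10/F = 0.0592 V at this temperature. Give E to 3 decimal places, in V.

The Cu⁺/Cu couple has the more positive E°, so it is the cathode; Sn²⁺/Sn is the anode.
The standard potential is +0.52 − (−0.15) = +0.67 V and the balanced reaction transfers n = 2 electrons.
For the overall reaction 2 Cu⁺(aq) + Sn(s) → 2 Cu(s) + Sn²⁺(aq), Q = [Sn²⁺(aq)] / [Cu⁺(aq)]^2 = 1.01, giving log Q = 0.003.
E = E° − (0.0592/n)·log Q = +0.67 − (0.0592/2)(0.003) = +0.670 V.

+0.670 V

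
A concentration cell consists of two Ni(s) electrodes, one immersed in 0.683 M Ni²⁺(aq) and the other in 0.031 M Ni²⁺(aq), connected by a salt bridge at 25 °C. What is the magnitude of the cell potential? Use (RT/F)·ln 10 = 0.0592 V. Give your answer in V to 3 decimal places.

0.040 V

For a concentration cell E°cell = 0, since both electrodes use the same couple.
The compartment with the higher Ni²⁺(aq) concentration (0.683 M) acts as the cathode; ions are reduced there and produced at the dilute (0.031 M) anode.
With n = 2, Ecell = −(0.0592/2)·log([dilute]/[conc]) = −(0.0592/2)·log(0.031/0.683) = +0.040 V.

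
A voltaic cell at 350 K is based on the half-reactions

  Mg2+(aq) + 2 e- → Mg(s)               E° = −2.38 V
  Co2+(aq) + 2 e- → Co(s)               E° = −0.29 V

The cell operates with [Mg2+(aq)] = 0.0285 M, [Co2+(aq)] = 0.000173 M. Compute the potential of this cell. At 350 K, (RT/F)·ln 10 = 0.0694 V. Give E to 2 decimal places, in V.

+2.01 V

Since E°(Co²⁺/Co) > E°(Mg²⁺/Mg), Co²⁺/Co serves as the cathode.
The standard potential is −0.29 − (−2.38) = +2.09 V and the balanced reaction transfers n = 2 electrons.
For the overall reaction Co2+(aq) + Mg(s) → Co(s) + Mg2+(aq), Q = [Mg2+(aq)] / [Co2+(aq)] = 165, giving log Q = 2.217.
E = E° − (0.0694/n)·log Q = +2.09 − (0.0694/2)(2.217) = +2.01 V.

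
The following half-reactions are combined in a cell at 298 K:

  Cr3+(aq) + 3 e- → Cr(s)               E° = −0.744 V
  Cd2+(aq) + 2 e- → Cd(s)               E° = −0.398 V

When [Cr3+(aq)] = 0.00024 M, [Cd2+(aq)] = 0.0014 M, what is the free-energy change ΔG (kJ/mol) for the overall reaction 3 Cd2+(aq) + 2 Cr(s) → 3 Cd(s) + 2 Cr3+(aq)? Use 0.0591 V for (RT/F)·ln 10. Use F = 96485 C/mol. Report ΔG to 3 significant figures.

−193 kJ/mol

The standard cell potential is −0.398 − (−0.744) = +0.346 V, with n = 6 electrons in the balanced equation.
Q = [Cr3+(aq)]^2 / [Cd2+(aq)]^3 = 21, so log Q = 1.322 and E = +0.346 − (0.0591/6)(1.322) = +0.3330 V.
ΔG = −nFE = −(6)(96485)(+0.3330) J/mol = −193 kJ/mol.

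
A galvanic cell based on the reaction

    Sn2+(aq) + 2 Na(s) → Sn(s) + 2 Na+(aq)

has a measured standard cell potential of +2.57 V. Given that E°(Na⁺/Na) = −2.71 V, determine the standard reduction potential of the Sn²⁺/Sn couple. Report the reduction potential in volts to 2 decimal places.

In the reaction as written the Sn²⁺/Sn couple is reduced (cathode) and Na⁺/Na is oxidized (anode), so E°cell = E°(Sn²⁺/Sn) − E°(Na⁺/Na).
E°(Sn²⁺/Sn) = E°cell + E°(anode) = +2.57 + (−2.71) = −0.14 V.

−0.14 V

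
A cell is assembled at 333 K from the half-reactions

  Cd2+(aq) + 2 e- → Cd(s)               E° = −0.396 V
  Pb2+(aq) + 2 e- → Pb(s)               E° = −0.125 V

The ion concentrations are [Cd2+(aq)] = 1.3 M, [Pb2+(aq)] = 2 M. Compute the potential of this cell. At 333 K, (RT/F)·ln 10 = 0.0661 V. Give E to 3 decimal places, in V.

Pb²⁺/Pb is reduced (cathode, E° = −0.125 V) and Cd²⁺/Cd is oxidized (anode).
E°cell = −0.125 − (−0.396) = +0.271 V, with n = 2 electrons transferred.
The balanced reaction is Pb2+(aq) + Cd(s) → Pb(s) + Cd2+(aq), so Q = [Cd2+(aq)] / [Pb2+(aq)] = 0.65 and log Q = −0.187.
E = E° − (0.0661/n)·log Q = +0.271 − (0.0661/2)(−0.187) = +0.277 V.

+0.277 V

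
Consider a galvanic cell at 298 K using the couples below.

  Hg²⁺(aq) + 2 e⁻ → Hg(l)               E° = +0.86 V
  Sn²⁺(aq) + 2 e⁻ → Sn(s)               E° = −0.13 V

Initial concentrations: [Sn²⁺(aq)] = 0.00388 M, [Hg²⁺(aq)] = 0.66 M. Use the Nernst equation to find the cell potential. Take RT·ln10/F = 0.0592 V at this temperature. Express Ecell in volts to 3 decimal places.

+1.056 V

Hg²⁺/Hg is reduced (cathode, E° = +0.86 V) and Sn²⁺/Sn is oxidized (anode).
E°cell = +0.86 − (−0.13) = +0.99 V, with n = 2 electrons transferred.
Balancing gives Hg²⁺(aq) + Sn(s) → Hg(l) + Sn²⁺(aq); hence Q = [Sn²⁺(aq)] / [Hg²⁺(aq)] = 0.00588 (log Q = −2.231).
E = E° − (0.0592/n)·log Q = +0.99 − (0.0592/2)(−2.231) = +1.056 V.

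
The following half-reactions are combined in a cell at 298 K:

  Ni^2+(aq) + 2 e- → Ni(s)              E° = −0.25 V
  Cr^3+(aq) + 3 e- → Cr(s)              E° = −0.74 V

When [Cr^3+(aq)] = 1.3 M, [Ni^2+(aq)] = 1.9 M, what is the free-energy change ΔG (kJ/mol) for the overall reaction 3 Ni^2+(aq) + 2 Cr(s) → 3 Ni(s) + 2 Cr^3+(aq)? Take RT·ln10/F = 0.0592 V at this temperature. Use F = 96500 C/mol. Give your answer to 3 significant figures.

−287 kJ/mol

The standard cell potential is −0.25 − (−0.74) = +0.49 V, with n = 6 electrons in the balanced equation.
Here Q = [Cr^3+(aq)]^2 / [Ni^2+(aq)]^3 = 0.246 (log Q = −0.608), giving E = +0.49 − (0.0592/6)·(−0.608) = +0.4960 V.
ΔG = −nFE = −(6)(96500)(+0.4960) J/mol = −287 kJ/mol.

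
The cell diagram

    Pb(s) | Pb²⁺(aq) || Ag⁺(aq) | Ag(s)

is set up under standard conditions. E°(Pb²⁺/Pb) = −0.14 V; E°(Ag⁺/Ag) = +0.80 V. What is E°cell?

By convention the left-hand electrode in cell notation is the anode (oxidation) and the right-hand electrode is the cathode (reduction).
E°cell = E°(right) − E°(left) = +0.80 − (−0.14) = +0.94 V.

+0.94 V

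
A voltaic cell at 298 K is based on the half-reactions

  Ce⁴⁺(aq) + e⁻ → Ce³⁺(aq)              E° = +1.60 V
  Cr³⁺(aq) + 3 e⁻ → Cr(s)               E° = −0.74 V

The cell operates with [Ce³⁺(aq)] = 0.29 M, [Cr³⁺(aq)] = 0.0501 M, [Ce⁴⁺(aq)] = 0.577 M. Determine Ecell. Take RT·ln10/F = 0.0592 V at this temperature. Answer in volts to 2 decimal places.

Since E°(Ce⁴⁺/Ce³⁺) > E°(Cr³⁺/Cr), Ce⁴⁺/Ce³⁺ serves as the cathode.
E°cell = +1.60 − (−0.74) = +2.34 V, with n = 3 electrons transferred.
For the overall reaction 3 Ce⁴⁺(aq) + Cr(s) → 3 Ce³⁺(aq) + Cr³⁺(aq), Q = ([Ce³⁺(aq)]^3·[Cr³⁺(aq)]) / [Ce⁴⁺(aq)]^3 = 0.00636, giving log Q = −2.196.
Applying E = E° − (RT ln10/nF)·log Q gives +2.34 − (0.0592/3)(−2.196) = +2.38 V.

+2.38 V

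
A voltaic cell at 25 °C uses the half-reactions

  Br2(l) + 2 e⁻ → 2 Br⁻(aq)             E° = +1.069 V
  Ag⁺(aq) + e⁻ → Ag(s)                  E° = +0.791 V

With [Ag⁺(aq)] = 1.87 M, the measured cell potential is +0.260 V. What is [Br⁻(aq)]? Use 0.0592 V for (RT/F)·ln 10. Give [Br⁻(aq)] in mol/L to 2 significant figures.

1.1 M

The Br₂/Br⁻ couple has the larger reduction potential, so it is the cathode: E°cell = +1.069 − (+0.791) = +0.278 V and n = 2.
Since E = E° − (0.0592/n)·log Q, log Q = n(E° − E)/0.0592 = 0.608.
For Br2(l) + 2 Ag(s) → 2 Br⁻(aq) + 2 Ag⁺(aq), the reaction quotient is Q = [Br⁻(aq)]^2·[Ag⁺(aq)]^2.
Substituting the known concentrations and solving, log [Br⁻(aq)] = 0.032 and [Br⁻(aq)] = 1.1 M.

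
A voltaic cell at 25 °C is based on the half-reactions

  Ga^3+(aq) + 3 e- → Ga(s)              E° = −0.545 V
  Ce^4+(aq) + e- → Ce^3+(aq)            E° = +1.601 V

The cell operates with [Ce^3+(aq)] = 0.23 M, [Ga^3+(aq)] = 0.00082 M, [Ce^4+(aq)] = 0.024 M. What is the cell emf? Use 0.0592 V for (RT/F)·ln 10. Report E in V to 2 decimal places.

Ce⁴⁺/Ce³⁺ is reduced (cathode, E° = +1.601 V) and Ga³⁺/Ga is oxidized (anode).
E°cell = +1.601 − (−0.545) = +2.146 V, with n = 3 electrons transferred.
For the overall reaction 3 Ce^4+(aq) + Ga(s) → 3 Ce^3+(aq) + Ga^3+(aq), Q = ([Ce^3+(aq)]^3·[Ga^3+(aq)]) / [Ce^4+(aq)]^3 = 0.722, giving log Q = −0.142.
Applying E = E° − (RT ln10/nF)·log Q gives +2.146 − (0.0592/3)(−0.142) = +2.15 V.

+2.15 V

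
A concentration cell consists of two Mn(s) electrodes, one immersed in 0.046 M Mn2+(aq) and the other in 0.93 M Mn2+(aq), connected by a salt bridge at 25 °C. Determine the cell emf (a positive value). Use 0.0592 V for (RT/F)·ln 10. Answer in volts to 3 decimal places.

0.039 V

For a concentration cell E°cell = 0, since both electrodes use the same couple.
The compartment with the higher Mn2+(aq) concentration (0.93 M) acts as the cathode; ions are reduced there and produced at the dilute (0.046 M) anode.
With n = 2, Ecell = −(0.0592/2)·log([dilute]/[conc]) = −(0.0592/2)·log(0.046/0.93) = +0.039 V.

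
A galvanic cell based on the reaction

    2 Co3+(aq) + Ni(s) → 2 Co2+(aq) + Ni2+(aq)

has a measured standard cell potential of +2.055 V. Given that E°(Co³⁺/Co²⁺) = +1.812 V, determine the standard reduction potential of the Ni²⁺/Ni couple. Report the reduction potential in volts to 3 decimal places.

In the reaction as written the Co³⁺/Co²⁺ couple is reduced (cathode) and Ni²⁺/Ni is oxidized (anode), so E°cell = E°(Co³⁺/Co²⁺) − E°(Ni²⁺/Ni).
E°(Ni²⁺/Ni) = E°(cathode) − E°cell = +1.812 − (+2.055) = −0.243 V.

−0.243 V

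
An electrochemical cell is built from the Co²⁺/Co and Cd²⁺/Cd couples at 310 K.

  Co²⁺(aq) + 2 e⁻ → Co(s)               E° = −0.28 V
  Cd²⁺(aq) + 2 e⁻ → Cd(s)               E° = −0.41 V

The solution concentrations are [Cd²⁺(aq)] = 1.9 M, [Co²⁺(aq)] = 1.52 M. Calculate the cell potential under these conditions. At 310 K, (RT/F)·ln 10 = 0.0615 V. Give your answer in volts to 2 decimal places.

+0.13 V

The Co²⁺/Co couple has the more positive E°, so it is the cathode; Cd²⁺/Cd is the anode.
E°cell = −0.28 − (−0.41) = +0.13 V, with n = 2 electrons transferred.
Balancing gives Co²⁺(aq) + Cd(s) → Co(s) + Cd²⁺(aq); hence Q = [Cd²⁺(aq)] / [Co²⁺(aq)] = 1.25 (log Q = 0.097).
E = E° − (0.0615/n)·log Q = +0.13 − (0.0615/2)(0.097) = +0.13 V.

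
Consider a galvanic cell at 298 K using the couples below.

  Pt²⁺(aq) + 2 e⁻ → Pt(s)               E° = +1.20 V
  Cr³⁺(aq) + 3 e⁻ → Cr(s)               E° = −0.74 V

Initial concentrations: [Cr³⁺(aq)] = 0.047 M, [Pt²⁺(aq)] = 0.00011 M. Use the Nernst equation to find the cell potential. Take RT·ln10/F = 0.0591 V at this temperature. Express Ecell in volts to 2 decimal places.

+1.85 V

Since E°(Pt²⁺/Pt) > E°(Cr³⁺/Cr), Pt²⁺/Pt serves as the cathode.
E°cell = +1.20 − (−0.74) = +1.94 V, with n = 6 electrons transferred.
Balancing gives 3 Pt²⁺(aq) + 2 Cr(s) → 3 Pt(s) + 2 Cr³⁺(aq); hence Q = [Cr³⁺(aq)]^2 / [Pt²⁺(aq)]^3 = 1.66×10^9 (log Q = 9.220).
Applying E = E° − (RT ln10/nF)·log Q gives +1.94 − (0.0591/6)(9.220) = +1.85 V.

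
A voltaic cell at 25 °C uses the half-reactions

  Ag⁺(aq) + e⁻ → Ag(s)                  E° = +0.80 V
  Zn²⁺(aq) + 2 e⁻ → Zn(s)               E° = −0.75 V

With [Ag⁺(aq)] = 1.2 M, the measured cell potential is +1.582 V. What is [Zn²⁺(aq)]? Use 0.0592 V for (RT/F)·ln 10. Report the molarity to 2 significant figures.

0.12 M

With Ag⁺/Ag at the cathode and Zn²⁺/Zn at the anode, E°cell = +0.80 − (−0.75) = +1.55 V (n = 2).
From the Nernst equation, log Q = n(E° − E)/0.0592 = 2·(+1.55 − (+1.582))/0.0592 = −1.081.
Balancing electrons gives 2 Ag⁺(aq) + Zn(s) → 2 Ag(s) + Zn²⁺(aq); thus Q = [Zn²⁺(aq)] / [Ag⁺(aq)]^2.
Solving for the unknown gives log [Zn²⁺(aq)] = −0.923, so [Zn²⁺(aq)] ≈ 0.12 M.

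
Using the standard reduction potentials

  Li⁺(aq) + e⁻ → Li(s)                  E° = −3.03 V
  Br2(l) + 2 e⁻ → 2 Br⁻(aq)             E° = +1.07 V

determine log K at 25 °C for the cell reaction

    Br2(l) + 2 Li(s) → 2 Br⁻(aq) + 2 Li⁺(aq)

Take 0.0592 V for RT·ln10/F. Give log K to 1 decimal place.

log K = 138.5

The Br₂/Br⁻ couple is reduced (cathode); E°cell = +1.07 − (−3.03) = +4.10 V with n = 2.
At equilibrium E = 0, so log K = nE°cell / 0.0592 = (2)(+4.10) / 0.0592 = 138.5.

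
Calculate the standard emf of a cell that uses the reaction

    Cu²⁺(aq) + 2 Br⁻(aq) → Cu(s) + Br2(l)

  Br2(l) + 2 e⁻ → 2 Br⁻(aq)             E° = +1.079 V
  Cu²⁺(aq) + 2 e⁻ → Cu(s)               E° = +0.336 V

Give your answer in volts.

In the reaction as written, Cu²⁺(aq) is reduced (cathode) and Br2(l) is produced by oxidation at the anode.
E°cell = E°(cathode) − E°(anode) = +0.336 − (+1.079) = −0.743 V.
The negative E°cell means the reaction is non-spontaneous in the direction written.

−0.743 V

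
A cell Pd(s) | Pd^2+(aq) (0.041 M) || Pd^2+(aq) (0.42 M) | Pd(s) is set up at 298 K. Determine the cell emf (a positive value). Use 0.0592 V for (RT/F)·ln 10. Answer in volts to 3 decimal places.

For a concentration cell E°cell = 0, since both electrodes use the same couple.
The compartment with the higher Pd^2+(aq) concentration (0.42 M) acts as the cathode; ions are reduced there and produced at the dilute (0.041 M) anode.
With n = 2, Ecell = −(0.0592/2)·log([dilute]/[conc]) = −(0.0592/2)·log(0.041/0.42) = +0.030 V.

0.030 V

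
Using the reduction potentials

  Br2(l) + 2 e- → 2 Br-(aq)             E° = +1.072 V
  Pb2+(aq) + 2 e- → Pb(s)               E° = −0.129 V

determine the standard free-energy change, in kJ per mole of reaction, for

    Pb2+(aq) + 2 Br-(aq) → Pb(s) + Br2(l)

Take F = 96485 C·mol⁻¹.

In the reaction as written Pb2+(aq) is reduced, so the Pb²⁺/Pb couple is the cathode and Br₂/Br⁻ is the anode.
E°cell = −0.129 − (+1.072) = −1.201 V; balancing electrons gives n = 2.
ΔG° = −nFE°cell = −(2)(96485)(−1.201) J/mol = +232 kJ/mol.

+232 kJ/mol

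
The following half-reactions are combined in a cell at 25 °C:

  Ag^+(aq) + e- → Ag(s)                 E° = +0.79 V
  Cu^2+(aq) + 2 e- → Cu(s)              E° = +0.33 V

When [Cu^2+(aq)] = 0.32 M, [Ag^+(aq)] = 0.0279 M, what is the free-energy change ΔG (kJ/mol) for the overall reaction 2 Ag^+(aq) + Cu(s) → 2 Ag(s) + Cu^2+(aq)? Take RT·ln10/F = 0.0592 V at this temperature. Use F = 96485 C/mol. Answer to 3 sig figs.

−73.8 kJ/mol

E°cell = +0.79 − (+0.33) = +0.46 V; the balanced reaction transfers n = 2 electrons.
Q = [Cu^2+(aq)] / [Ag^+(aq)]^2 = 411, so log Q = 2.614 and E = +0.46 − (0.0592/2)(2.614) = +0.3826 V.
ΔG = −nFE = −(2)(96485)(+0.3826) J/mol = −73.8 kJ/mol.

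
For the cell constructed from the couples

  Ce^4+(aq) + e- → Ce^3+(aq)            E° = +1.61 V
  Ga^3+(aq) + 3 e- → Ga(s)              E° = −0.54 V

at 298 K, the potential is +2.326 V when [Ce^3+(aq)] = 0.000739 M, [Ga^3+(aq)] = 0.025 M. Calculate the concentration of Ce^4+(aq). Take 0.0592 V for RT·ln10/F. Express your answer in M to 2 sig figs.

0.20 M

Ce⁴⁺/Ce³⁺ is the cathode (higher E°); E°cell = +1.61 − (−0.54) = +2.15 V with n = 3.
Since E = E° − (0.0592/n)·log Q, log Q = n(E° − E)/0.0592 = −8.919.
Balancing electrons gives 3 Ce^4+(aq) + Ga(s) → 3 Ce^3+(aq) + Ga^3+(aq); thus Q = ([Ce^3+(aq)]^3·[Ga^3+(aq)]) / [Ce^4+(aq)]^3.
Substituting the known concentrations and solving, log [Ce^4+(aq)] = −0.692 and [Ce^4+(aq)] = 0.20 M.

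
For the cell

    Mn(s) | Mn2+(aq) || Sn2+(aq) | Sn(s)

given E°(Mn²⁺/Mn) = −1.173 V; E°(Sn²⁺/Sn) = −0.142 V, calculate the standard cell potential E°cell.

+1.031 V

By convention the left-hand electrode in cell notation is the anode (oxidation) and the right-hand electrode is the cathode (reduction).
E°cell = E°(right) − E°(left) = −0.142 − (−1.173) = +1.031 V.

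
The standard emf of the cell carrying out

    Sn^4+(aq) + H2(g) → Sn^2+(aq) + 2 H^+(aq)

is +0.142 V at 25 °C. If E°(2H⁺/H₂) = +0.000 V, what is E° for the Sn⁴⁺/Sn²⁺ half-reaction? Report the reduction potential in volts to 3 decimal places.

+0.142 V

In the reaction as written the Sn⁴⁺/Sn²⁺ couple is reduced (cathode) and 2H⁺/H₂ is oxidized (anode), so E°cell = E°(Sn⁴⁺/Sn²⁺) − E°(2H⁺/H₂).
E°(Sn⁴⁺/Sn²⁺) = E°cell + E°(anode) = +0.142 + (+0.000) = +0.142 V.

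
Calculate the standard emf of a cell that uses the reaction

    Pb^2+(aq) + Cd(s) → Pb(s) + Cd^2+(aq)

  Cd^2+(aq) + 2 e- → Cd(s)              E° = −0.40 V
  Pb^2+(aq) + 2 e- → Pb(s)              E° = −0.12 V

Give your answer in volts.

Pb^2+(aq) gains electrons, so the Pb²⁺/Pb couple is the cathode; the Cd²⁺/Cd couple is the anode.
E°cell = E°(cathode) − E°(anode) = −0.12 − (−0.40) = +0.28 V.
The positive value indicates the reaction is spontaneous as written.

+0.28 V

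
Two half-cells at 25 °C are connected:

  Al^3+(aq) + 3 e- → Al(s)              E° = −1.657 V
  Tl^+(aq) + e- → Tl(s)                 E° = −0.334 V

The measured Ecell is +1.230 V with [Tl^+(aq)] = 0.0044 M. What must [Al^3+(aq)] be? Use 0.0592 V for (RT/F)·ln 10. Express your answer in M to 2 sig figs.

With Tl⁺/Tl at the cathode and Al³⁺/Al at the anode, E°cell = −0.334 − (−1.657) = +1.323 V (n = 3).
Since E = E° − (0.0592/n)·log Q, log Q = n(E° − E)/0.0592 = 4.713.
Balancing electrons gives 3 Tl^+(aq) + Al(s) → 3 Tl(s) + Al^3+(aq); thus Q = [Al^3+(aq)] / [Tl^+(aq)]^3.
Substituting the known concentrations and solving, log [Al^3+(aq)] = −2.357 and [Al^3+(aq)] = 0.0044 M.

0.0044 M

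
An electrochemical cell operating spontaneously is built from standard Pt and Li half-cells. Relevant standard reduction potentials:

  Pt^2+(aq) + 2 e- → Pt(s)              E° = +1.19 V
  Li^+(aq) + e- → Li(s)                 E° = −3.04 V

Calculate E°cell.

Of the two couples in this cell, the one with the more positive reduction potential is reduced at the cathode: here that is Pt²⁺/Pt (+1.19 V); Li⁺/Li (−3.04 V) is the anode.
E°cell = E°(cathode) − E°(anode) = +1.19 − (−3.04) = +4.23 V.

+4.23 V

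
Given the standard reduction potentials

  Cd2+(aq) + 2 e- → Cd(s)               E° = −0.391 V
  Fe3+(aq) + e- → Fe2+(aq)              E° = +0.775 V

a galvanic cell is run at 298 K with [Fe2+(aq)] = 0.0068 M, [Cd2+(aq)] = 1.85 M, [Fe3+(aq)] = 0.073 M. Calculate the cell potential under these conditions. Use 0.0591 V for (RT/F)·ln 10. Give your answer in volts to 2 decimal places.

+1.22 V

The Fe³⁺/Fe²⁺ couple has the more positive E°, so it is the cathode; Cd²⁺/Cd is the anode.
E°cell = +0.775 − (−0.391) = +1.166 V, with n = 2 electrons transferred.
Balancing gives 2 Fe3+(aq) + Cd(s) → 2 Fe2+(aq) + Cd2+(aq); hence Q = ([Fe2+(aq)]^2·[Cd2+(aq)]) / [Fe3+(aq)]^2 = 0.0161 (log Q = −1.794).
By the Nernst equation, E = +1.166 − (0.0591/2)·(−1.794) = +1.22 V.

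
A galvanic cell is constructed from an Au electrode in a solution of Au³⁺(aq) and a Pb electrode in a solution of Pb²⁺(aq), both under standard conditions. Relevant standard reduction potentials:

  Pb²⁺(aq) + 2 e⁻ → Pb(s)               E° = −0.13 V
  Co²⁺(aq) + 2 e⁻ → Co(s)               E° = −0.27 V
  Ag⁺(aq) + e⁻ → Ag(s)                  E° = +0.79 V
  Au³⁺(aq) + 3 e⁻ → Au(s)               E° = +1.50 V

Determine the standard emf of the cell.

+1.63 V

Of the two couples in this cell, the one with the more positive reduction potential is reduced at the cathode: here that is Au³⁺/Au (+1.50 V); Pb²⁺/Pb (−0.13 V) is the anode.
E°cell = E°(cathode) − E°(anode) = +1.50 − (−0.13) = +1.63 V.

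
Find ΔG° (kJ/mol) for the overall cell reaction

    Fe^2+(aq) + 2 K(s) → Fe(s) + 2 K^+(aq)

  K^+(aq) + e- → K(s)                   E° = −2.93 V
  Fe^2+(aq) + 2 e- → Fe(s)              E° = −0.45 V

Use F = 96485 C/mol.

−479 kJ/mol

In the reaction as written Fe^2+(aq) is reduced, so the Fe²⁺/Fe couple is the cathode and K⁺/K is the anode.
E°cell = −0.45 − (−2.93) = +2.48 V; balancing electrons gives n = 2.
ΔG° = −nFE°cell = −(2)(96485)(+2.48) J/mol = −479 kJ/mol.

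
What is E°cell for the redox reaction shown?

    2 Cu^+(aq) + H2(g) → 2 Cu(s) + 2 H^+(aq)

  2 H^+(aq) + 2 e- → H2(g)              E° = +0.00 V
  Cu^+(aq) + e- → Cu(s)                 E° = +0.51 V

+0.51 V

Cu^+(aq) gains electrons, so the Cu⁺/Cu couple is the cathode; the 2H⁺/H₂ couple is the anode.
E°cell = E°(cathode) − E°(anode) = +0.51 − (+0.00) = +0.51 V.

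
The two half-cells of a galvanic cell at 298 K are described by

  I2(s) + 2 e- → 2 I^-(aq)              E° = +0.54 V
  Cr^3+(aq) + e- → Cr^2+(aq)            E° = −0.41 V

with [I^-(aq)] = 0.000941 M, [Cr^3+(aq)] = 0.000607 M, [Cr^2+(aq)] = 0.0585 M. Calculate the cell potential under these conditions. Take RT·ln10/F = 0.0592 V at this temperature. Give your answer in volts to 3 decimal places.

+1.247 V

Since E°(I₂/I⁻) > E°(Cr³⁺/Cr²⁺), I₂/I⁻ serves as the cathode.
E°cell = E°cat − E°an = +0.54 − (−0.41) = +0.95 V; n = 2.
For the overall reaction I2(s) + 2 Cr^2+(aq) → 2 I^-(aq) + 2 Cr^3+(aq), Q = ([I^-(aq)]^2·[Cr^3+(aq)]^2) / [Cr^2+(aq)]^2 = 9.53×10^−11, giving log Q = −10.021.
Applying E = E° − (RT ln10/nF)·log Q gives +0.95 − (0.0592/2)(−10.021) = +1.247 V.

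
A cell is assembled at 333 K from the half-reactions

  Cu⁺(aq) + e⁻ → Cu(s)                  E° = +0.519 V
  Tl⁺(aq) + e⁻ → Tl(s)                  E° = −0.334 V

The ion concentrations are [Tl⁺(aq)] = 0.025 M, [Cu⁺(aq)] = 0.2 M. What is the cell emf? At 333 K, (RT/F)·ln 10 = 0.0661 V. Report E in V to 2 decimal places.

+0.91 V

The Cu⁺/Cu couple has the more positive E°, so it is the cathode; Tl⁺/Tl is the anode.
E°cell = +0.519 − (−0.334) = +0.853 V, with n = 1 electron transferred.
For the overall reaction Cu⁺(aq) + Tl(s) → Cu(s) + Tl⁺(aq), Q = [Tl⁺(aq)] / [Cu⁺(aq)] = 0.125, giving log Q = −0.903.
E = E° − (0.0661/n)·log Q = +0.853 − (0.0661/1)(−0.903) = +0.91 V.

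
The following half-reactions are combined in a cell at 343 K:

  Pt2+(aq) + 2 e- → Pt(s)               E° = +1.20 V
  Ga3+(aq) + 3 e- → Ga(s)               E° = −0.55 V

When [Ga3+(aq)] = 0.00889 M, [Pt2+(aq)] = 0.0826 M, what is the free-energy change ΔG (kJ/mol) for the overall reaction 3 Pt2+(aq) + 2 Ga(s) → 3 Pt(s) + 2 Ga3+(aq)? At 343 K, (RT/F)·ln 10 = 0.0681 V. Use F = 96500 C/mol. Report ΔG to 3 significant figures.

−1020 kJ/mol

E°cell = +1.20 − (−0.55) = +1.75 V; the balanced reaction transfers n = 6 electrons.
Q = [Ga3+(aq)]^2 / [Pt2+(aq)]^3 = 0.14, so log Q = −0.853 and E = +1.75 − (0.0681/6)(−0.853) = +1.7597 V.
Then ΔG = −nFE = −6 × 96500 × +1.7597 J/mol = −1020 kJ/mol.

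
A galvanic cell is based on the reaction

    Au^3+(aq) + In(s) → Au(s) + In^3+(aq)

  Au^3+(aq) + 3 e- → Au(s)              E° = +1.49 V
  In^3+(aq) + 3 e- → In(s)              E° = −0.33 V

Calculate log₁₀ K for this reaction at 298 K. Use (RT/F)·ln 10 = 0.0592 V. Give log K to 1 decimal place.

log K = 92.2

The Au³⁺/Au couple is reduced (cathode); E°cell = +1.49 − (−0.33) = +1.82 V with n = 3.
At equilibrium E = 0, so log K = nE°cell / 0.0592 = (3)(+1.82) / 0.0592 = 92.2.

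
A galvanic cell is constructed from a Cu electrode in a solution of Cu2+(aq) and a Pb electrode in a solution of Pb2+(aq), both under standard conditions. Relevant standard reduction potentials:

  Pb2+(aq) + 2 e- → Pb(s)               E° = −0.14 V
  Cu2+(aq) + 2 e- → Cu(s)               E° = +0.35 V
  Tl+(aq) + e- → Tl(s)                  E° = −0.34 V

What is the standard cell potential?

Of the two couples in this cell, the one with the more positive reduction potential is reduced at the cathode: here that is Cu²⁺/Cu (+0.35 V); Pb²⁺/Pb (−0.14 V) is the anode.
E°cell = E°(cathode) − E°(anode) = +0.35 − (−0.14) = +0.49 V.

+0.49 V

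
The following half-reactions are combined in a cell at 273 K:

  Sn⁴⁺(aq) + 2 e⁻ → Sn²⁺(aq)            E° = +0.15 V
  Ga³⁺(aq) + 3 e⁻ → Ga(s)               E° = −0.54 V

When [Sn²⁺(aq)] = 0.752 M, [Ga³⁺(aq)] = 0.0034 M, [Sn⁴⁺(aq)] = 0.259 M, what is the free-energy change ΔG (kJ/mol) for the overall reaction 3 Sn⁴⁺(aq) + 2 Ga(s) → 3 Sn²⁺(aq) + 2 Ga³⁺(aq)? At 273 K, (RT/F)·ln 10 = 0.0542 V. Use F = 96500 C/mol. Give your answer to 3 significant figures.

The standard cell potential is +0.15 − (−0.54) = +0.69 V, with n = 6 electrons in the balanced equation.
Here Q = ([Sn²⁺(aq)]^3·[Ga³⁺(aq)]^2) / [Sn⁴⁺(aq)]^3 = 0.000283 (log Q = −3.548), giving E = +0.69 − (0.0542/6)·(−3.548) = +0.7221 V.
Finally ΔG = −nFE = −(6)(96500 C/mol)(+0.7221 V) = −418 kJ/mol.

−418 kJ/mol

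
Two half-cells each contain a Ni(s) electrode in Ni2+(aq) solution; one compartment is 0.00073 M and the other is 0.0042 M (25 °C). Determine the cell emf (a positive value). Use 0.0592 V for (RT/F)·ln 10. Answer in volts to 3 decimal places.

For a concentration cell E°cell = 0, since both electrodes use the same couple.
The compartment with the higher Ni2+(aq) concentration (0.0042 M) acts as the cathode; ions are reduced there and produced at the dilute (0.00073 M) anode.
With n = 2, Ecell = −(0.0592/2)·log([dilute]/[conc]) = −(0.0592/2)·log(0.00073/0.0042) = +0.022 V.

0.022 V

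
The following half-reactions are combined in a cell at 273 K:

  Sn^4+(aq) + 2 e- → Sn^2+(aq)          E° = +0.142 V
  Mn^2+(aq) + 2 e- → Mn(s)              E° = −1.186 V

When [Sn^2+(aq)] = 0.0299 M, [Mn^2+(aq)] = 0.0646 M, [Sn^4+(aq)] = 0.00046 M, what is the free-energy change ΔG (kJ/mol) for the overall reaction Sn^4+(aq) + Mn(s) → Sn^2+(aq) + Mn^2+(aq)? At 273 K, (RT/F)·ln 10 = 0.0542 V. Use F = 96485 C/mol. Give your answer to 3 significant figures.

−253 kJ/mol

With Sn⁴⁺/Sn²⁺ reduced at the cathode, E°cell = +0.142 − (−1.186) = +1.328 V and n = 2.
The reaction quotient is ([Sn^2+(aq)]·[Mn^2+(aq)]) / [Sn^4+(aq)] = 4.2; by Nernst, E = +1.328 − (0.0542/2)(0.623) = +1.3111 V.
Finally ΔG = −nFE = −(2)(96485 C/mol)(+1.3111 V) = −253 kJ/mol.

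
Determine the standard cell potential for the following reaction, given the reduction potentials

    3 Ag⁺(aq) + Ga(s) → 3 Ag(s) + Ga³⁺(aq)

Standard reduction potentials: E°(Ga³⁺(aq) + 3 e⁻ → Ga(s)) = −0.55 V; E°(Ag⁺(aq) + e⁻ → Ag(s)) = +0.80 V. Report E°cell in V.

Ag⁺(aq) gains electrons, so the Ag⁺/Ag couple is the cathode; the Ga³⁺/Ga couple is the anode.
E°cell = E°(cathode) − E°(anode) = +0.80 − (−0.55) = +1.35 V.

+1.35 V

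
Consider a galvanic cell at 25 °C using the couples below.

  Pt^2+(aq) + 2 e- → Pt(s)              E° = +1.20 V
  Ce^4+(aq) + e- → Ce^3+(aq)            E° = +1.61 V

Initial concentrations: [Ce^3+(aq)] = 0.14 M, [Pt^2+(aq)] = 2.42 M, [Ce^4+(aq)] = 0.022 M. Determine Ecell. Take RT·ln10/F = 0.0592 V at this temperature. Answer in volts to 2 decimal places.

+0.35 V

Since E°(Ce⁴⁺/Ce³⁺) > E°(Pt²⁺/Pt), Ce⁴⁺/Ce³⁺ serves as the cathode.
E°cell = +1.61 − (+1.20) = +0.41 V, with n = 2 electrons transferred.
Balancing gives 2 Ce^4+(aq) + Pt(s) → 2 Ce^3+(aq) + Pt^2+(aq); hence Q = ([Ce^3+(aq)]^2·[Pt^2+(aq)]) / [Ce^4+(aq)]^2 = 98 (log Q = 1.991).
E = E° − (0.0592/n)·log Q = +0.41 − (0.0592/2)(1.991) = +0.35 V.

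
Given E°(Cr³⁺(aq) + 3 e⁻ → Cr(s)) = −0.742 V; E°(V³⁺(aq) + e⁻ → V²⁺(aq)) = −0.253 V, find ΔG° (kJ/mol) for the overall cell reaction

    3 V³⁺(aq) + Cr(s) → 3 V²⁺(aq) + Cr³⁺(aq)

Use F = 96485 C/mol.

−142 kJ/mol

In the reaction as written V³⁺(aq) is reduced, so the V³⁺/V²⁺ couple is the cathode and Cr³⁺/Cr is the anode.
E°cell = −0.253 − (−0.742) = +0.489 V; balancing electrons gives n = 3.
ΔG° = −nFE°cell = −(3)(96485)(+0.489) J/mol = −142 kJ/mol.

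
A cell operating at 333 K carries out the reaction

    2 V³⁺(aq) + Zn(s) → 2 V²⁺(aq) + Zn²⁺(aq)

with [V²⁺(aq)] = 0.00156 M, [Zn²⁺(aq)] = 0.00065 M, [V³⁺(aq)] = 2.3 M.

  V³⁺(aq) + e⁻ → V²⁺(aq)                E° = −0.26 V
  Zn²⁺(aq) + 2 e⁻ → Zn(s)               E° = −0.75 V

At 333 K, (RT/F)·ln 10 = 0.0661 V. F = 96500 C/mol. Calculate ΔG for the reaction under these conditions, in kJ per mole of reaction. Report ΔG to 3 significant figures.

−155 kJ/mol

E°cell = −0.26 − (−0.75) = +0.49 V; the balanced reaction transfers n = 2 electrons.
Q = ([V²⁺(aq)]^2·[Zn²⁺(aq)]) / [V³⁺(aq)]^2 = 2.99×10^−10, so log Q = −9.524 and E = +0.49 − (0.0661/2)(−9.524) = +0.8048 V.
Finally ΔG = −nFE = −(2)(96500 C/mol)(+0.8048 V) = −155 kJ/mol.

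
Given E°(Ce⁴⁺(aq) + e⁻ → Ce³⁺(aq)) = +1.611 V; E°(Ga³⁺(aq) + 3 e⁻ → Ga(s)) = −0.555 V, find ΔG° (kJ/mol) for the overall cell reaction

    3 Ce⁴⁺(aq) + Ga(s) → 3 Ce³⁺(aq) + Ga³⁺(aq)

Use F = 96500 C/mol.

In the reaction as written Ce⁴⁺(aq) is reduced, so the Ce⁴⁺/Ce³⁺ couple is the cathode and Ga³⁺/Ga is the anode.
E°cell = +1.611 − (−0.555) = +2.166 V; balancing electrons gives n = 3.
ΔG° = −nFE°cell = −(3)(96500)(+2.166) J/mol = −627 kJ/mol.

−627 kJ/mol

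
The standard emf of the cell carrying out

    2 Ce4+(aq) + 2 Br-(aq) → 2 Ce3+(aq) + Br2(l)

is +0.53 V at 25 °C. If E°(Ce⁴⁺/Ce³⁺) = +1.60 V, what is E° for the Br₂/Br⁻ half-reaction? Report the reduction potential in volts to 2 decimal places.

In the reaction as written the Ce⁴⁺/Ce³⁺ couple is reduced (cathode) and Br₂/Br⁻ is oxidized (anode), so E°cell = E°(Ce⁴⁺/Ce³⁺) − E°(Br₂/Br⁻).
E°(Br₂/Br⁻) = E°(cathode) − E°cell = +1.60 − (+0.53) = +1.07 V.

+1.07 V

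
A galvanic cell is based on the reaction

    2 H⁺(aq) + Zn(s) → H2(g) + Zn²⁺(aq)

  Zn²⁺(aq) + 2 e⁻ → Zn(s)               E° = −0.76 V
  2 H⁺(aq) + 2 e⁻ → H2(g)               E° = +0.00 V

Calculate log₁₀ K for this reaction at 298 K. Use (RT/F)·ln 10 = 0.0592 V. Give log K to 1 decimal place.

The 2H⁺/H₂ couple is reduced (cathode); E°cell = +0.00 − (−0.76) = +0.76 V with n = 2.
At equilibrium E = 0, so log K = nE°cell / 0.0592 = (2)(+0.76) / 0.0592 = 25.7.

log K = 25.7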